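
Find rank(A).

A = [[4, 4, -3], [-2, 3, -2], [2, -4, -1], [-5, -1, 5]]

rank(A) = 3

Row reduction:
R2 <- R2 - (-1/2)*R1:  [    0     5  -7/2 ]
R3 <- R3 - (1/2)*R1:  [   0   -6  1/2 ]
R4 <- R4 - (-5/4)*R1:  [   0    4  5/4 ]
R3 <- R3 - (-6/5)*R2:  [      0       0  -37/10 ]
R4 <- R4 - (4/5)*R2:  [     0      0  81/20 ]
R4 <- R4 - (-81/74)*R3:  [ 0  0  0 ]
Row echelon form:
[ 4  4      -3 ]
[ 0  5    -7/2 ]
[ 0  0  -37/10 ]
[ 0  0       0 ]
Nonzero rows / pivot columns: 3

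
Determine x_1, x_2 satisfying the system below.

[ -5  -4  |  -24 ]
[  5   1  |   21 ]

Forward elimination on [A|b]:
R2 <- R2 - (-1)*R1:  [  0  -3  -3 ]
Row echelon form:
[ -5  -4  |  -24 ]
[  0  -3  |   -3 ]
Back-substitution:
x_2 = (-3) / -3 = 1
x_1 = (-24 - (-4)*(1)) / -5 = 4

(4, 1)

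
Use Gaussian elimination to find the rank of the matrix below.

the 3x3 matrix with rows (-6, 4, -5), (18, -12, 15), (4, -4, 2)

Row reduction:
R2 <- R2 - (-3)*R1:  [ 0  0  0 ]
R3 <- R3 - (-2/3)*R1:  [    0  -4/3  -4/3 ]
R2 <-> R3   (pivot in column 2 was zero)
[ -6     4    -5 ]
[  0  -4/3  -4/3 ]
[  0     0     0 ]
Row echelon form:
[ -6     4    -5 ]
[  0  -4/3  -4/3 ]
[  0     0     0 ]
Nonzero rows / pivot columns: 2

rank(A) = 2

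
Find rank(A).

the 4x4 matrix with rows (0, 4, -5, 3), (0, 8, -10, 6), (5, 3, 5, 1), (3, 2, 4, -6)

Row reduction:
R1 <-> R3   (pivot in column 1 was zero)
[ 5  3    5   1 ]
[ 0  8  -10   6 ]
[ 0  4   -5   3 ]
[ 3  2    4  -6 ]
R4 <- R4 - (3/5)*R1:  [     0    1/5      1  -33/5 ]
R3 <- R3 - (1/2)*R2:  [ 0  0  0  0 ]
R4 <- R4 - (1/40)*R2:  [     0      0    5/4  -27/4 ]
R3 <-> R4   (pivot in column 3 was zero)
[ 5  3    5      1 ]
[ 0  8  -10      6 ]
[ 0  0  5/4  -27/4 ]
[ 0  0    0      0 ]
Row echelon form:
[ 5  3    5      1 ]
[ 0  8  -10      6 ]
[ 0  0  5/4  -27/4 ]
[ 0  0    0      0 ]
Nonzero rows / pivot columns: 3

rank(A) = 3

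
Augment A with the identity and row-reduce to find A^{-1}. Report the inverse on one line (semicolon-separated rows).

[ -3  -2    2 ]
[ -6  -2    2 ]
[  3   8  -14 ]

inverse = [1/3 -1/3 0; -13/6 1 -1/6; -7/6 1/2 -1/6]

Gauss-Jordan on [A | I]:
R1 <- (1/-3)*R1:  [    1   2/3  -2/3  |  -1/3     0     0 ]
R2 <- R2 - (-6)*R1:  [  0   2  -2  |  -2   1   0 ]
R3 <- R3 - (3)*R1:  [   0    6  -12  |    1    0    1 ]
R2 <- (1/2)*R2:  [   0    1   -1  |   -1  1/2    0 ]
R1 <- R1 - (2/3)*R2:  [    1     0     0  |   1/3  -1/3     0 ]
R3 <- R3 - (6)*R2:  [  0   0  -6  |   7  -3   1 ]
R3 <- (1/-6)*R3:  [    0     0     1  |  -7/6   1/2  -1/6 ]
R2 <- R2 - (-1)*R3:  [     0      1      0  |  -13/6      1   -1/6 ]
Right block of [I | A^{-1}] is the inverse:
[   1/3  -1/3     0 ]
[ -13/6     1  -1/6 ]
[  -7/6   1/2  -1/6 ]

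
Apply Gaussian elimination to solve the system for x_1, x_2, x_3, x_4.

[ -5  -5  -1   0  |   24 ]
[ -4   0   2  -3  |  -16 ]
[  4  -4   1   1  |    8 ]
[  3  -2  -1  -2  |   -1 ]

Forward elimination on [A|b]:
R2 <- R2 - (4/5)*R1:  [      0       4    14/5      -3  -176/5 ]
R3 <- R3 - (-4/5)*R1:  [     0     -8    1/5      1  136/5 ]
R4 <- R4 - (-3/5)*R1:  [    0    -5  -8/5    -2  67/5 ]
R3 <- R3 - (-2)*R2:  [      0       0    29/5      -5  -216/5 ]
R4 <- R4 - (-5/4)*R2:  [      0       0   19/10   -23/4  -153/5 ]
R4 <- R4 - (19/58)*R3:  [        0         0         0  -477/116   -477/29 ]
Row echelon form:
[ -5  -5    -1         0  |       24 ]
[  0   4  14/5        -3  |   -176/5 ]
[  0   0  29/5        -5  |   -216/5 ]
[  0   0     0  -477/116  |  -477/29 ]
Back-substitution:
x_4 = (-477/29) / (-477/116) = 4
x_3 = (-216/5 - (-5)*(4)) / (29/5) = -4
x_2 = (-176/5 - (14/5)*(-4) - (-3)*(4)) / 4 = -3
x_1 = (24 - (-5)*(-3) - (-1)*(-4)) / -5 = -1

(-1, -3, -4, 4)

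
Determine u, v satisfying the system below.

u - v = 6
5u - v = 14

Forward elimination on [A|b]:
R2 <- R2 - (5)*R1:  [   0    4  -16 ]
Row echelon form:
[ 1  -1  |    6 ]
[ 0   4  |  -16 ]
Back-substitution:
v = (-16) / 4 = -4
u = (6 - (-1)*(-4)) / 1 = 2

(2, -4)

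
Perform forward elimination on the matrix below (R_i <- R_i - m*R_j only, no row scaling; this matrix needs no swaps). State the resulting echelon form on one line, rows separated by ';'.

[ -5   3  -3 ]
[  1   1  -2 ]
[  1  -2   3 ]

Forward elimination:
R2 <- R2 - (-1/5)*R1:  [     0    8/5  -13/5 ]
R3 <- R3 - (-1/5)*R1:  [    0  -7/5  12/5 ]
R3 <- R3 - (-7/8)*R2:  [   0    0  1/8 ]
Row echelon form:
[ -5    3     -3 ]
[  0  8/5  -13/5 ]
[  0    0    1/8 ]

REF = [-5 3 -3; 0 8/5 -13/5; 0 0 1/8]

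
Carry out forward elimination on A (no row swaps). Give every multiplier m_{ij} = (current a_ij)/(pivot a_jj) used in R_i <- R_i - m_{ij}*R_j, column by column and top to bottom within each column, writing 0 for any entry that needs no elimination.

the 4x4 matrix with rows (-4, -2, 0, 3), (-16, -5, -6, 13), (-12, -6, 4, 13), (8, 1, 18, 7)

multipliers: 4, 3, -2, 0, -1, 3

Forward elimination:
R2 <- R2 - (4)*R1:  [  0   3  -6   1 ]
R3 <- R3 - (3)*R1:  [ 0  0  4  4 ]
R4 <- R4 - (-2)*R1:  [  0  -3  18  13 ]
R3: entry in column 2 is already 0 -> m_{32} = 0 (no row operation needed)
R4 <- R4 - (-1)*R2:  [  0   0  12  14 ]
R4 <- R4 - (3)*R3:  [ 0  0  0  2 ]
Multipliers (in order of application): m_{21} = 4, m_{31} = 3, m_{41} = -2, m_{32} = 0, m_{42} = -1, m_{43} = 3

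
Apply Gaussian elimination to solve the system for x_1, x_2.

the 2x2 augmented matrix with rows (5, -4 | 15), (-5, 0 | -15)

(3, 0)

Forward elimination on [A|b]:
R2 <- R2 - (-1)*R1:  [  0  -4   0 ]
Row echelon form:
[ 5  -4  |  15 ]
[ 0  -4  |   0 ]
Back-substitution:
x_2 = (0) / -4 = 0
x_1 = (15 - (-4)*(0)) / 5 = 3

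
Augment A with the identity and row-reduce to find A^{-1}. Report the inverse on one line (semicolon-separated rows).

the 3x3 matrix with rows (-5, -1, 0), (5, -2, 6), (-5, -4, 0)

inverse = [-4/15 0 1/15; 1/3 0 -1/3; 1/3 1/6 -1/6]

Gauss-Jordan on [A | I]:
R1 <- (1/-5)*R1:  [    1   1/5     0  |  -1/5     0     0 ]
R2 <- R2 - (5)*R1:  [  0  -3   6  |   1   1   0 ]
R3 <- R3 - (-5)*R1:  [  0  -3   0  |  -1   0   1 ]
R2 <- (1/-3)*R2:  [    0     1    -2  |  -1/3  -1/3     0 ]
R1 <- R1 - (1/5)*R2:  [     1      0    2/5  |  -2/15   1/15      0 ]
R3 <- R3 - (-3)*R2:  [  0   0  -6  |  -2  -1   1 ]
R3 <- (1/-6)*R3:  [    0     0     1  |   1/3   1/6  -1/6 ]
R1 <- R1 - (2/5)*R3:  [     1      0      0  |  -4/15      0   1/15 ]
R2 <- R2 - (-2)*R3:  [    0     1     0  |   1/3     0  -1/3 ]
Right block of [I | A^{-1}] is the inverse:
[ -4/15    0  1/15 ]
[   1/3    0  -1/3 ]
[   1/3  1/6  -1/6 ]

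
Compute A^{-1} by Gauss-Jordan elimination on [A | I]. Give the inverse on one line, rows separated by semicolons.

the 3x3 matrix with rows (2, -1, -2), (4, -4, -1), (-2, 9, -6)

inverse = [-33/16 3/2 7/16; -13/8 1 3/8; -7/4 1 1/4]

Gauss-Jordan on [A | I]:
R1 <- (1/2)*R1:  [    1  -1/2    -1  |   1/2     0     0 ]
R2 <- R2 - (4)*R1:  [  0  -2   3  |  -2   1   0 ]
R3 <- R3 - (-2)*R1:  [  0   8  -8  |   1   0   1 ]
R2 <- (1/-2)*R2:  [    0     1  -3/2  |     1  -1/2     0 ]
R1 <- R1 - (-1/2)*R2:  [    1     0  -7/4  |     1  -1/4     0 ]
R3 <- R3 - (8)*R2:  [  0   0   4  |  -7   4   1 ]
R3 <- (1/4)*R3:  [    0     0     1  |  -7/4     1   1/4 ]
R1 <- R1 - (-7/4)*R3:  [      1       0       0  |  -33/16     3/2    7/16 ]
R2 <- R2 - (-3/2)*R3:  [     0      1      0  |  -13/8      1    3/8 ]
Right block of [I | A^{-1}] is the inverse:
[ -33/16  3/2  7/16 ]
[  -13/8    1   3/8 ]
[   -7/4    1   1/4 ]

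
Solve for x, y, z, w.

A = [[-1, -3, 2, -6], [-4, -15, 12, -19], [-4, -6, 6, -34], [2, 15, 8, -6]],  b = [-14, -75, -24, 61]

(-3, 5, -1, 0)

Forward elimination on [A|b]:
R2 <- R2 - (4)*R1:  [   0   -3    4    5  -19 ]
R3 <- R3 - (4)*R1:  [   0    6   -2  -10   32 ]
R4 <- R4 - (-2)*R1:  [   0    9   12  -18   33 ]
R3 <- R3 - (-2)*R2:  [  0   0   6   0  -6 ]
R4 <- R4 - (-3)*R2:  [   0    0   24   -3  -24 ]
R4 <- R4 - (4)*R3:  [  0   0   0  -3   0 ]
Row echelon form:
[ -1  -3  2  -6  |  -14 ]
[  0  -3  4   5  |  -19 ]
[  0   0  6   0  |   -6 ]
[  0   0  0  -3  |    0 ]
Back-substitution:
w = (0) / -3 = 0
z = (-6) / 6 = -1
y = (-19 - (4)*(-1) - (5)*(0)) / -3 = 5
x = (-14 - (-3)*(5) - (2)*(-1) - (-6)*(0)) / -1 = -3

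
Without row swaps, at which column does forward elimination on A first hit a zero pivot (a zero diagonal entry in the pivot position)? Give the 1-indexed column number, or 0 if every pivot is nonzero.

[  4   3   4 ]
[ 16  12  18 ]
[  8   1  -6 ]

Naive forward elimination:
R2 <- R2 - (4)*R1:  [ 0  0  2 ]
R3 <- R3 - (2)*R1:  [   0   -5  -14 ]
Matrix at this point:
[ 4   3    4 ]
[ 0   0    2 ]
[ 0  -5  -14 ]
Pivot entry (2,2) is zero but row 3 has -5 in column 2 -> naive elimination stops; a row interchange (e.g. R2 <-> R3) would be required here.

first zero-pivot column = 2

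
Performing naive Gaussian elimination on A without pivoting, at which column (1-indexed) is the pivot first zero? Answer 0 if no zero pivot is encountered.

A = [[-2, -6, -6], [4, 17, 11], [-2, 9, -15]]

Naive forward elimination:
R2 <- R2 - (-2)*R1:  [  0   5  -1 ]
R3 <- R3 - (1)*R1:  [  0  15  -9 ]
R3 <- R3 - (3)*R2:  [  0   0  -6 ]
All pivots nonzero; naive elimination completes without hitting a zero pivot.

first zero-pivot column = 0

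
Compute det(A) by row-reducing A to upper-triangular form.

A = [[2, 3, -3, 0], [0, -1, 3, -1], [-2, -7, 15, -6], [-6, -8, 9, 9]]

det(A) = -12

Forward elimination:
R3 <- R3 - (-1)*R1:  [  0  -4  12  -6 ]
R4 <- R4 - (-3)*R1:  [ 0  1  0  9 ]
R3 <- R3 - (4)*R2:  [  0   0   0  -2 ]
R4 <- R4 - (-1)*R2:  [ 0  0  3  8 ]
R3 <-> R4   (pivot in column 3 was zero)
[ 2   3  -3   0 ]
[ 0  -1   3  -1 ]
[ 0   0   3   8 ]
[ 0   0   0  -2 ]
Upper-triangular form:
[ 2   3  -3   0 ]
[ 0  -1   3  -1 ]
[ 0   0   3   8 ]
[ 0   0   0  -2 ]
det(A) = (-1)^1 * (2) * (-1) * (3) * (-2) = -12  (1 row swap -> sign -1)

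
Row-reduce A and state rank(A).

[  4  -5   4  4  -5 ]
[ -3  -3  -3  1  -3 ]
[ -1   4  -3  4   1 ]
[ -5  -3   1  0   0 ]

rank(A) = 4

Row reduction:
R2 <- R2 - (-3/4)*R1:  [     0  -27/4      0      4  -27/4 ]
R3 <- R3 - (-1/4)*R1:  [    0  11/4    -2     5  -1/4 ]
R4 <- R4 - (-5/4)*R1:  [     0  -37/4      6      5  -25/4 ]
R3 <- R3 - (-11/27)*R2:  [      0       0      -2  179/27      -3 ]
R4 <- R4 - (37/27)*R2:  [      0       0       6  -13/27       3 ]
R4 <- R4 - (-3)*R3:  [      0       0       0  524/27      -6 ]
Row echelon form:
[ 4     -5   4       4     -5 ]
[ 0  -27/4   0       4  -27/4 ]
[ 0      0  -2  179/27     -3 ]
[ 0      0   0  524/27     -6 ]
Nonzero rows / pivot columns: 4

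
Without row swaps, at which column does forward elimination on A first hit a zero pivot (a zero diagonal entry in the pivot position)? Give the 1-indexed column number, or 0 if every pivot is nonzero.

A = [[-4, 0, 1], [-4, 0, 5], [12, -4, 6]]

first zero-pivot column = 2

Naive forward elimination:
R2 <- R2 - (1)*R1:  [ 0  0  4 ]
R3 <- R3 - (-3)*R1:  [  0  -4   9 ]
Matrix at this point:
[ -4   0  1 ]
[  0   0  4 ]
[  0  -4  9 ]
Pivot entry (2,2) is zero but row 3 has -4 in column 2 -> naive elimination stops; a row interchange (e.g. R2 <-> R3) would be required here.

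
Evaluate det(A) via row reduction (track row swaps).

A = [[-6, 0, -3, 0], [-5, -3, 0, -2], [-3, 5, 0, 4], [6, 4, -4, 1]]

det(A) = -126

Forward elimination:
R2 <- R2 - (5/6)*R1:  [   0   -3  5/2   -2 ]
R3 <- R3 - (1/2)*R1:  [   0    5  3/2    4 ]
R4 <- R4 - (-1)*R1:  [  0   4  -7   1 ]
R3 <- R3 - (-5/3)*R2:  [    0     0  17/3   2/3 ]
R4 <- R4 - (-4/3)*R2:  [     0      0  -11/3   -5/3 ]
R4 <- R4 - (-11/17)*R3:  [      0       0       0  -21/17 ]
Upper-triangular form:
[ -6   0    -3       0 ]
[  0  -3   5/2      -2 ]
[  0   0  17/3     2/3 ]
[  0   0     0  -21/17 ]
det(A) = (-1)^0 * (-6) * (-3) * (17/3) * (-21/17) = -126  (0 row swaps -> sign +1)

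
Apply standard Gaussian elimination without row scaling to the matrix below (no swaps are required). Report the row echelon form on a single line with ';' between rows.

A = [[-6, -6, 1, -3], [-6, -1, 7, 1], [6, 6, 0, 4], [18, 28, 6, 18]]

Forward elimination:
R2 <- R2 - (1)*R1:  [ 0  5  6  4 ]
R3 <- R3 - (-1)*R1:  [ 0  0  1  1 ]
R4 <- R4 - (-3)*R1:  [  0  10   9   9 ]
R4 <- R4 - (2)*R2:  [  0   0  -3   1 ]
R4 <- R4 - (-3)*R3:  [ 0  0  0  4 ]
Row echelon form:
[ -6  -6  1  -3 ]
[  0   5  6   4 ]
[  0   0  1   1 ]
[  0   0  0   4 ]

REF = [-6 -6 1 -3; 0 5 6 4; 0 0 1 1; 0 0 0 4]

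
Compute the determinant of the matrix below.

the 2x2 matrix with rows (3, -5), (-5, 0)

det(A) = -25

Forward elimination:
R2 <- R2 - (-5/3)*R1:  [     0  -25/3 ]
Upper-triangular form:
[ 3     -5 ]
[ 0  -25/3 ]
det(A) = (-1)^0 * (3) * (-25/3) = -25  (0 row swaps -> sign +1)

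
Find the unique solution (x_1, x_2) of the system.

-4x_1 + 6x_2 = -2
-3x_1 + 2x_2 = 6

(-4, -3)

Forward elimination on [A|b]:
R2 <- R2 - (3/4)*R1:  [    0  -5/2  15/2 ]
Row echelon form:
[ -4     6  |    -2 ]
[  0  -5/2  |  15/2 ]
Back-substitution:
x_2 = (15/2) / (-5/2) = -3
x_1 = (-2 - (6)*(-3)) / -4 = -4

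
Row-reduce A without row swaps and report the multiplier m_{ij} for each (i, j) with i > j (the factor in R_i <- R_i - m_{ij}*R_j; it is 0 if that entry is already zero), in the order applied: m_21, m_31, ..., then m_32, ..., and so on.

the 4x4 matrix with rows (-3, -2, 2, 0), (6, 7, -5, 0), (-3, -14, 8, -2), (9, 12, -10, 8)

multipliers: -2, 1, -3, -4, 2, -1

Forward elimination:
R2 <- R2 - (-2)*R1:  [  0   3  -1   0 ]
R3 <- R3 - (1)*R1:  [   0  -12    6   -2 ]
R4 <- R4 - (-3)*R1:  [  0   6  -4   8 ]
R3 <- R3 - (-4)*R2:  [  0   0   2  -2 ]
R4 <- R4 - (2)*R2:  [  0   0  -2   8 ]
R4 <- R4 - (-1)*R3:  [ 0  0  0  6 ]
Multipliers (in order of application): m_{21} = -2, m_{31} = 1, m_{41} = -3, m_{32} = -4, m_{42} = 2, m_{43} = -1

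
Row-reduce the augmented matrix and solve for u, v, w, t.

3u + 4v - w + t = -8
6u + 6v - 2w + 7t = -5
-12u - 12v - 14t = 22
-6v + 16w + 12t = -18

Forward elimination on [A|b]:
R2 <- R2 - (2)*R1:  [  0  -2   0   5  11 ]
R3 <- R3 - (-4)*R1:  [   0    4   -4  -10  -10 ]
R3 <- R3 - (-2)*R2:  [  0   0  -4   0  12 ]
R4 <- R4 - (3)*R2:  [   0    0   16   -3  -51 ]
R4 <- R4 - (-4)*R3:  [  0   0   0  -3  -3 ]
Row echelon form:
[ 3   4  -1   1  |  -8 ]
[ 0  -2   0   5  |  11 ]
[ 0   0  -4   0  |  12 ]
[ 0   0   0  -3  |  -3 ]
Back-substitution:
t = (-3) / -3 = 1
w = (12) / -4 = -3
v = (11 - (5)*(1)) / -2 = -3
u = (-8 - (4)*(-3) - (-1)*(-3) - (1)*(1)) / 3 = 0

(0, -3, -3, 1)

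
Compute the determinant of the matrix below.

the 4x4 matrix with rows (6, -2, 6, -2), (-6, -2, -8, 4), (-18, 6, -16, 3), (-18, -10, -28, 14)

det(A) = 144

Forward elimination:
R2 <- R2 - (-1)*R1:  [  0  -4  -2   2 ]
R3 <- R3 - (-3)*R1:  [  0   0   2  -3 ]
R4 <- R4 - (-3)*R1:  [   0  -16  -10    8 ]
R4 <- R4 - (4)*R2:  [  0   0  -2   0 ]
R4 <- R4 - (-1)*R3:  [  0   0   0  -3 ]
Upper-triangular form:
[ 6  -2   6  -2 ]
[ 0  -4  -2   2 ]
[ 0   0   2  -3 ]
[ 0   0   0  -3 ]
det(A) = (-1)^0 * (6) * (-4) * (2) * (-3) = 144  (0 row swaps -> sign +1)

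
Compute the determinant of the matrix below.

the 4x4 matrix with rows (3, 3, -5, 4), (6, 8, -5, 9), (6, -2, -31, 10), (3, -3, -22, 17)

Forward elimination:
R2 <- R2 - (2)*R1:  [ 0  2  5  1 ]
R3 <- R3 - (2)*R1:  [   0   -8  -21    2 ]
R4 <- R4 - (1)*R1:  [   0   -6  -17   13 ]
R3 <- R3 - (-4)*R2:  [  0   0  -1   6 ]
R4 <- R4 - (-3)*R2:  [  0   0  -2  16 ]
R4 <- R4 - (2)*R3:  [ 0  0  0  4 ]
Upper-triangular form:
[ 3  3  -5  4 ]
[ 0  2   5  1 ]
[ 0  0  -1  6 ]
[ 0  0   0  4 ]
det(A) = (-1)^0 * (3) * (2) * (-1) * (4) = -24  (0 row swaps -> sign +1)

det(A) = -24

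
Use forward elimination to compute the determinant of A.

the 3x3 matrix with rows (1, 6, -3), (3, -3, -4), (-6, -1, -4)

det(A) = 287

Forward elimination:
R2 <- R2 - (3)*R1:  [   0  -21    5 ]
R3 <- R3 - (-6)*R1:  [   0   35  -22 ]
R3 <- R3 - (-5/3)*R2:  [     0      0  -41/3 ]
Upper-triangular form:
[ 1    6     -3 ]
[ 0  -21      5 ]
[ 0    0  -41/3 ]
det(A) = (-1)^0 * (1) * (-21) * (-41/3) = 287  (0 row swaps -> sign +1)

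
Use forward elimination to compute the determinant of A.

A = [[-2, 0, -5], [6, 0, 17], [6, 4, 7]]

Forward elimination:
R2 <- R2 - (-3)*R1:  [ 0  0  2 ]
R3 <- R3 - (-3)*R1:  [  0   4  -8 ]
R2 <-> R3   (pivot in column 2 was zero)
[ -2  0  -5 ]
[  0  4  -8 ]
[  0  0   2 ]
Upper-triangular form:
[ -2  0  -5 ]
[  0  4  -8 ]
[  0  0   2 ]
det(A) = (-1)^1 * (-2) * (4) * (2) = 16  (1 row swap -> sign -1)

det(A) = 16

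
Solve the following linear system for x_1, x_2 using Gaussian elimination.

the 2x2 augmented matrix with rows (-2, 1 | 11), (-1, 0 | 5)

Forward elimination on [A|b]:
R2 <- R2 - (1/2)*R1:  [    0  -1/2  -1/2 ]
Row echelon form:
[ -2     1  |    11 ]
[  0  -1/2  |  -1/2 ]
Back-substitution:
x_2 = (-1/2) / (-1/2) = 1
x_1 = (11 - (1)*(1)) / -2 = -5

(-5, 1)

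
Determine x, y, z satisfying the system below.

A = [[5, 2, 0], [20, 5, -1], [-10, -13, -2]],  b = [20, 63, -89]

(2, 5, 2)

Forward elimination on [A|b]:
R2 <- R2 - (4)*R1:  [   0   -3   -1  -17 ]
R3 <- R3 - (-2)*R1:  [   0   -9   -2  -49 ]
R3 <- R3 - (3)*R2:  [ 0  0  1  2 ]
Row echelon form:
[ 5   2   0  |   20 ]
[ 0  -3  -1  |  -17 ]
[ 0   0   1  |    2 ]
Back-substitution:
z = (2) / 1 = 2
y = (-17 - (-1)*(2)) / -3 = 5
x = (20 - (2)*(5)) / 5 = 2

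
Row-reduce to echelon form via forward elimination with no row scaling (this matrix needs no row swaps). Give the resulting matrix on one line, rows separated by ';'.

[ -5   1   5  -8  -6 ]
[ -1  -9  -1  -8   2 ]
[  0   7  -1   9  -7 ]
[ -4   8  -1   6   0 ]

REF = [-5 1 5 -8 -6; 0 -46/5 -2 -32/5 16/5; 0 0 -58/23 95/23 -105/23; 0 0 0 -195/58 1113/58]

Forward elimination:
R2 <- R2 - (1/5)*R1:  [     0  -46/5     -2  -32/5   16/5 ]
R4 <- R4 - (4/5)*R1:  [    0  36/5    -5  62/5  24/5 ]
R3 <- R3 - (-35/46)*R2:  [       0        0   -58/23    95/23  -105/23 ]
R4 <- R4 - (-18/23)*R2:  [       0        0  -151/23   170/23   168/23 ]
R4 <- R4 - (151/58)*R3:  [       0        0        0  -195/58  1113/58 ]
Row echelon form:
[ -5      1       5       -8       -6 ]
[  0  -46/5      -2    -32/5     16/5 ]
[  0      0  -58/23    95/23  -105/23 ]
[  0      0       0  -195/58  1113/58 ]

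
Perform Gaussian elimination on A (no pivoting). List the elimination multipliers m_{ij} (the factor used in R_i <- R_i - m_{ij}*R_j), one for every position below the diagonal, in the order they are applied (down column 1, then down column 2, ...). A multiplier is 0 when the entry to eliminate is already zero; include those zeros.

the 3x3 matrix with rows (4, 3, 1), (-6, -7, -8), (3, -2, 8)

multipliers: -3/2, 3/4, 17/10

Forward elimination:
R2 <- R2 - (-3/2)*R1:  [     0   -5/2  -13/2 ]
R3 <- R3 - (3/4)*R1:  [     0  -17/4   29/4 ]
R3 <- R3 - (17/10)*R2:  [      0       0  183/10 ]
Multipliers (in order of application): m_{21} = -3/2, m_{31} = 3/4, m_{32} = 17/10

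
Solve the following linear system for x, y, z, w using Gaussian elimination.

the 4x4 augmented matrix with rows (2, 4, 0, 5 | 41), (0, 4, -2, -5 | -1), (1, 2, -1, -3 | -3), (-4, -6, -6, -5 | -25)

Forward elimination on [A|b]:
R3 <- R3 - (1/2)*R1:  [     0      0     -1  -11/2  -47/2 ]
R4 <- R4 - (-2)*R1:  [  0   2  -6   5  57 ]
R4 <- R4 - (1/2)*R2:  [     0      0     -5   15/2  115/2 ]
R4 <- R4 - (5)*R3:  [   0    0    0   35  175 ]
Row echelon form:
[ 2  4   0      5  |     41 ]
[ 0  4  -2     -5  |     -1 ]
[ 0  0  -1  -11/2  |  -47/2 ]
[ 0  0   0     35  |    175 ]
Back-substitution:
w = (175) / 35 = 5
z = (-47/2 - (-11/2)*(5)) / -1 = -4
y = (-1 - (-2)*(-4) - (-5)*(5)) / 4 = 4
x = (41 - (4)*(4) - (5)*(5)) / 2 = 0

(0, 4, -4, 5)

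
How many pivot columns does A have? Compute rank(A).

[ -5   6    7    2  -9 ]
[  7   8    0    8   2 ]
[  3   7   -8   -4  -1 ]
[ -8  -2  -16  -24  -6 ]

rank(A) = 3

Row reduction:
R2 <- R2 - (-7/5)*R1:  [     0   82/5   49/5   54/5  -53/5 ]
R3 <- R3 - (-3/5)*R1:  [     0   53/5  -19/5  -14/5  -32/5 ]
R4 <- R4 - (8/5)*R1:  [      0   -58/5  -136/5  -136/5    42/5 ]
R3 <- R3 - (53/82)*R2:  [       0        0  -831/82  -401/41    37/82 ]
R4 <- R4 - (-29/41)*R2:  [       0        0  -831/41  -802/41    37/41 ]
R4 <- R4 - (2)*R3:  [ 0  0  0  0  0 ]
Row echelon form:
[ -5     6        7        2     -9 ]
[  0  82/5     49/5     54/5  -53/5 ]
[  0     0  -831/82  -401/41  37/82 ]
[  0     0        0        0      0 ]
Nonzero rows / pivot columns: 3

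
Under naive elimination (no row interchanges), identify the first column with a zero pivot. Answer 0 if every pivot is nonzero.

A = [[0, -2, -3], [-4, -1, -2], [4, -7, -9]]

Naive forward elimination:
Pivot entry (1,1) is zero but row 2 has -4 in column 1 -> naive elimination stops; a row interchange (e.g. R1 <-> R2) would be required here.

first zero-pivot column = 1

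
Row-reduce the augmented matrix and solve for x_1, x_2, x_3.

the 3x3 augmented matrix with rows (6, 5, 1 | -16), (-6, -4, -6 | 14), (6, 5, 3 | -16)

(-1, -2, 0)

Forward elimination on [A|b]:
R2 <- R2 - (-1)*R1:  [  0   1  -5  -2 ]
R3 <- R3 - (1)*R1:  [ 0  0  2  0 ]
Row echelon form:
[ 6  5   1  |  -16 ]
[ 0  1  -5  |   -2 ]
[ 0  0   2  |    0 ]
Back-substitution:
x_3 = (0) / 2 = 0
x_2 = (-2 - (-5)*(0)) / 1 = -2
x_1 = (-16 - (5)*(-2) - (1)*(0)) / 6 = -1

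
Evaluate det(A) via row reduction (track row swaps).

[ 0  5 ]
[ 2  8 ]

Forward elimination:
R1 <-> R2   (pivot in column 1 was zero)
[ 2  8 ]
[ 0  5 ]
Upper-triangular form:
[ 2  8 ]
[ 0  5 ]
det(A) = (-1)^1 * (2) * (5) = -10  (1 row swap -> sign -1)

det(A) = -10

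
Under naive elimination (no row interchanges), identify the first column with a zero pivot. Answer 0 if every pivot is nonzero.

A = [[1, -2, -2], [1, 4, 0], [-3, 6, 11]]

first zero-pivot column = 0

Naive forward elimination:
R2 <- R2 - (1)*R1:  [ 0  6  2 ]
R3 <- R3 - (-3)*R1:  [ 0  0  5 ]
All pivots nonzero; naive elimination completes without hitting a zero pivot.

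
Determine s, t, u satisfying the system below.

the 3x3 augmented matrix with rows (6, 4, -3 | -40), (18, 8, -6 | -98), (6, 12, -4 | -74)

Forward elimination on [A|b]:
R2 <- R2 - (3)*R1:  [  0  -4   3  22 ]
R3 <- R3 - (1)*R1:  [   0    8   -1  -34 ]
R3 <- R3 - (-2)*R2:  [  0   0   5  10 ]
Row echelon form:
[ 6   4  -3  |  -40 ]
[ 0  -4   3  |   22 ]
[ 0   0   5  |   10 ]
Back-substitution:
u = (10) / 5 = 2
t = (22 - (3)*(2)) / -4 = -4
s = (-40 - (4)*(-4) - (-3)*(2)) / 6 = -3

(-3, -4, 2)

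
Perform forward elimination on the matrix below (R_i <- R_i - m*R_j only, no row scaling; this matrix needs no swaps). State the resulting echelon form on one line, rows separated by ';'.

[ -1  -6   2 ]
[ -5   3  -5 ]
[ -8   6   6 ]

REF = [-1 -6 2; 0 33 -15; 0 0 160/11]

Forward elimination:
R2 <- R2 - (5)*R1:  [   0   33  -15 ]
R3 <- R3 - (8)*R1:  [   0   54  -10 ]
R3 <- R3 - (18/11)*R2:  [      0       0  160/11 ]
Row echelon form:
[ -1  -6       2 ]
[  0  33     -15 ]
[  0   0  160/11 ]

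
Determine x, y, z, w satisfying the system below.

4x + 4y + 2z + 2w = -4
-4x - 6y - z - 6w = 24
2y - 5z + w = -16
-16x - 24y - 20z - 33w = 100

Forward elimination on [A|b]:
R2 <- R2 - (-1)*R1:  [  0  -2   1  -4  20 ]
R4 <- R4 - (-4)*R1:  [   0   -8  -12  -25   84 ]
R3 <- R3 - (-1)*R2:  [  0   0  -4  -3   4 ]
R4 <- R4 - (4)*R2:  [   0    0  -16   -9    4 ]
R4 <- R4 - (4)*R3:  [   0    0    0    3  -12 ]
Row echelon form:
[ 4   4   2   2  |   -4 ]
[ 0  -2   1  -4  |   20 ]
[ 0   0  -4  -3  |    4 ]
[ 0   0   0   3  |  -12 ]
Back-substitution:
w = (-12) / 3 = -4
z = (4 - (-3)*(-4)) / -4 = 2
y = (20 - (1)*(2) - (-4)*(-4)) / -2 = -1
x = (-4 - (4)*(-1) - (2)*(2) - (2)*(-4)) / 4 = 1

(1, -1, 2, -4)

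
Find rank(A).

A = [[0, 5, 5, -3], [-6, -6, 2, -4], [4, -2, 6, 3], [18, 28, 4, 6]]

Row reduction:
R1 <-> R2   (pivot in column 1 was zero)
[ -6  -6  2  -4 ]
[  0   5  5  -3 ]
[  4  -2  6   3 ]
[ 18  28  4   6 ]
R3 <- R3 - (-2/3)*R1:  [    0    -6  22/3   1/3 ]
R4 <- R4 - (-3)*R1:  [  0  10  10  -6 ]
R3 <- R3 - (-6/5)*R2:  [      0       0    40/3  -49/15 ]
R4 <- R4 - (2)*R2:  [ 0  0  0  0 ]
Row echelon form:
[ -6  -6     2      -4 ]
[  0   5     5      -3 ]
[  0   0  40/3  -49/15 ]
[  0   0     0       0 ]
Nonzero rows / pivot columns: 3

rank(A) = 3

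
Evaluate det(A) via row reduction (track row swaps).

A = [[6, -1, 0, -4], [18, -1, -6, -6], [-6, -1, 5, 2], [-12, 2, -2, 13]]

Forward elimination:
R2 <- R2 - (3)*R1:  [  0   2  -6   6 ]
R3 <- R3 - (-1)*R1:  [  0  -2   5  -2 ]
R4 <- R4 - (-2)*R1:  [  0   0  -2   5 ]
R3 <- R3 - (-1)*R2:  [  0   0  -1   4 ]
R4 <- R4 - (2)*R3:  [  0   0   0  -3 ]
Upper-triangular form:
[ 6  -1   0  -4 ]
[ 0   2  -6   6 ]
[ 0   0  -1   4 ]
[ 0   0   0  -3 ]
det(A) = (-1)^0 * (6) * (2) * (-1) * (-3) = 36  (0 row swaps -> sign +1)

det(A) = 36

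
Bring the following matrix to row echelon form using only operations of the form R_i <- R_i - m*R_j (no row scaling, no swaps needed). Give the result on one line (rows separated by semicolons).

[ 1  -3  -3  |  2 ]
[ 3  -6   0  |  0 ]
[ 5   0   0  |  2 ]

REF = [1 -3 -3 2; 0 3 9 -6; 0 0 -30 22]

Forward elimination:
R2 <- R2 - (3)*R1:  [  0   3   9  -6 ]
R3 <- R3 - (5)*R1:  [  0  15  15  -8 ]
R3 <- R3 - (5)*R2:  [   0    0  -30   22 ]
Row echelon form:
[ 1  -3   -3  |   2 ]
[ 0   3    9  |  -6 ]
[ 0   0  -30  |  22 ]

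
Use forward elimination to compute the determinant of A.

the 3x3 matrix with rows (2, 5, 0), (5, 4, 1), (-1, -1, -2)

det(A) = 31

Forward elimination:
R2 <- R2 - (5/2)*R1:  [     0  -17/2      1 ]
R3 <- R3 - (-1/2)*R1:  [   0  3/2   -2 ]
R3 <- R3 - (-3/17)*R2:  [      0       0  -31/17 ]
Upper-triangular form:
[ 2      5       0 ]
[ 0  -17/2       1 ]
[ 0      0  -31/17 ]
det(A) = (-1)^0 * (2) * (-17/2) * (-31/17) = 31  (0 row swaps -> sign +1)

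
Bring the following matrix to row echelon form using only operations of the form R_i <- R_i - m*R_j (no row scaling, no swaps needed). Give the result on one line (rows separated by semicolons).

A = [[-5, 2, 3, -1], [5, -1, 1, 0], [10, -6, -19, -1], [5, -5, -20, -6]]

Forward elimination:
R2 <- R2 - (-1)*R1:  [  0   1   4  -1 ]
R3 <- R3 - (-2)*R1:  [   0   -2  -13   -3 ]
R4 <- R4 - (-1)*R1:  [   0   -3  -17   -7 ]
R3 <- R3 - (-2)*R2:  [  0   0  -5  -5 ]
R4 <- R4 - (-3)*R2:  [   0    0   -5  -10 ]
R4 <- R4 - (1)*R3:  [  0   0   0  -5 ]
Row echelon form:
[ -5  2   3  -1 ]
[  0  1   4  -1 ]
[  0  0  -5  -5 ]
[  0  0   0  -5 ]

REF = [-5 2 3 -1; 0 1 4 -1; 0 0 -5 -5; 0 0 0 -5]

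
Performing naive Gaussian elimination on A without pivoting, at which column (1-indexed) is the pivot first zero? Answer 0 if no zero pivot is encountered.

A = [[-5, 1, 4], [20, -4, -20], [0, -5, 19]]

first zero-pivot column = 2

Naive forward elimination:
R2 <- R2 - (-4)*R1:  [  0   0  -4 ]
Matrix at this point:
[ -5   1   4 ]
[  0   0  -4 ]
[  0  -5  19 ]
Pivot entry (2,2) is zero but row 3 has -5 in column 2 -> naive elimination stops; a row interchange (e.g. R2 <-> R3) would be required here.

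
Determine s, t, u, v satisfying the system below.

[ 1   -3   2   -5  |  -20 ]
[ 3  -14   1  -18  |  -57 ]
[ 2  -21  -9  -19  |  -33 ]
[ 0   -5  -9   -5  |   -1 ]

(-4, -2, -1, 4)

Forward elimination on [A|b]:
R2 <- R2 - (3)*R1:  [  0  -5  -5  -3   3 ]
R3 <- R3 - (2)*R1:  [   0  -15  -13   -9    7 ]
R3 <- R3 - (3)*R2:  [  0   0   2   0  -2 ]
R4 <- R4 - (1)*R2:  [  0   0  -4  -2  -4 ]
R4 <- R4 - (-2)*R3:  [  0   0   0  -2  -8 ]
Row echelon form:
[ 1  -3   2  -5  |  -20 ]
[ 0  -5  -5  -3  |    3 ]
[ 0   0   2   0  |   -2 ]
[ 0   0   0  -2  |   -8 ]
Back-substitution:
v = (-8) / -2 = 4
u = (-2) / 2 = -1
t = (3 - (-5)*(-1) - (-3)*(4)) / -5 = -2
s = (-20 - (-3)*(-2) - (2)*(-1) - (-5)*(4)) / 1 = -4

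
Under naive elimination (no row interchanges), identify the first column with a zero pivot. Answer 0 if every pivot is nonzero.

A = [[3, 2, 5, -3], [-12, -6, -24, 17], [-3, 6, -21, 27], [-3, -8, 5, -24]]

first zero-pivot column = 3

Naive forward elimination:
R2 <- R2 - (-4)*R1:  [  0   2  -4   5 ]
R3 <- R3 - (-1)*R1:  [   0    8  -16   24 ]
R4 <- R4 - (-1)*R1:  [   0   -6   10  -27 ]
R3 <- R3 - (4)*R2:  [ 0  0  0  4 ]
R4 <- R4 - (-3)*R2:  [   0    0   -2  -12 ]
Matrix at this point:
[ 3  2   5   -3 ]
[ 0  2  -4    5 ]
[ 0  0   0    4 ]
[ 0  0  -2  -12 ]
Pivot entry (3,3) is zero but row 4 has -2 in column 3 -> naive elimination stops; a row interchange (e.g. R3 <-> R4) would be required here.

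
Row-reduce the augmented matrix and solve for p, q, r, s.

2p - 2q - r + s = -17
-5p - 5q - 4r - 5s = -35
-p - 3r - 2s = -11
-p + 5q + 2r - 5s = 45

(0, 5, 5, -2)

Forward elimination on [A|b]:
R2 <- R2 - (-5/2)*R1:  [      0     -10   -13/2    -5/2  -155/2 ]
R3 <- R3 - (-1/2)*R1:  [     0     -1   -7/2   -3/2  -39/2 ]
R4 <- R4 - (-1/2)*R1:  [    0     4   3/2  -9/2  73/2 ]
R3 <- R3 - (1/10)*R2:  [      0       0  -57/20    -5/4   -47/4 ]
R4 <- R4 - (-2/5)*R2:  [      0       0  -11/10   -11/2    11/2 ]
R4 <- R4 - (22/57)*R3:  [       0        0        0  -286/57   572/57 ]
Row echelon form:
[ 2   -2      -1        1  |     -17 ]
[ 0  -10   -13/2     -5/2  |  -155/2 ]
[ 0    0  -57/20     -5/4  |   -47/4 ]
[ 0    0       0  -286/57  |  572/57 ]
Back-substitution:
s = (572/57) / (-286/57) = -2
r = (-47/4 - (-5/4)*(-2)) / (-57/20) = 5
q = (-155/2 - (-13/2)*(5) - (-5/2)*(-2)) / -10 = 5
p = (-17 - (-2)*(5) - (-1)*(5) - (1)*(-2)) / 2 = 0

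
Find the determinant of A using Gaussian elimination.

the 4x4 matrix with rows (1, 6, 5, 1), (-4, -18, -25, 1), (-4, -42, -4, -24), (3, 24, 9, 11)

det(A) = -12

Forward elimination:
R2 <- R2 - (-4)*R1:  [  0   6  -5   5 ]
R3 <- R3 - (-4)*R1:  [   0  -18   16  -20 ]
R4 <- R4 - (3)*R1:  [  0   6  -6   8 ]
R3 <- R3 - (-3)*R2:  [  0   0   1  -5 ]
R4 <- R4 - (1)*R2:  [  0   0  -1   3 ]
R4 <- R4 - (-1)*R3:  [  0   0   0  -2 ]
Upper-triangular form:
[ 1  6   5   1 ]
[ 0  6  -5   5 ]
[ 0  0   1  -5 ]
[ 0  0   0  -2 ]
det(A) = (-1)^0 * (1) * (6) * (1) * (-2) = -12  (0 row swaps -> sign +1)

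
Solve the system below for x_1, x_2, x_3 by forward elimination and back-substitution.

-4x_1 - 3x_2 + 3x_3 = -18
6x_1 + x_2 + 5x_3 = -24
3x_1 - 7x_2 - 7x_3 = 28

(0, 1, -5)

Forward elimination on [A|b]:
R2 <- R2 - (-3/2)*R1:  [    0  -7/2  19/2   -51 ]
R3 <- R3 - (-3/4)*R1:  [     0  -37/4  -19/4   29/2 ]
R3 <- R3 - (37/14)*R2:  [      0       0  -209/7  1045/7 ]
Row echelon form:
[ -4    -3       3  |     -18 ]
[  0  -7/2    19/2  |     -51 ]
[  0     0  -209/7  |  1045/7 ]
Back-substitution:
x_3 = (1045/7) / (-209/7) = -5
x_2 = (-51 - (19/2)*(-5)) / (-7/2) = 1
x_1 = (-18 - (-3)*(1) - (3)*(-5)) / -4 = 0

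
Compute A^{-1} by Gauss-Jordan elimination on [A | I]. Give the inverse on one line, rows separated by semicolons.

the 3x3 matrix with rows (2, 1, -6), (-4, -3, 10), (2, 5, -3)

Gauss-Jordan on [A | I]:
R1 <- (1/2)*R1:  [   1  1/2   -3  |  1/2    0    0 ]
R2 <- R2 - (-4)*R1:  [  0  -1  -2  |   2   1   0 ]
R3 <- R3 - (2)*R1:  [  0   4   3  |  -1   0   1 ]
R2 <- (1/-1)*R2:  [  0   1   2  |  -2  -1   0 ]
R1 <- R1 - (1/2)*R2:  [   1    0   -4  |  3/2  1/2    0 ]
R3 <- R3 - (4)*R2:  [  0   0  -5  |   7   4   1 ]
R3 <- (1/-5)*R3:  [    0     0     1  |  -7/5  -4/5  -1/5 ]
R1 <- R1 - (-4)*R3:  [      1       0       0  |  -41/10  -27/10    -4/5 ]
R2 <- R2 - (2)*R3:  [   0    1    0  |  4/5  3/5  2/5 ]
Right block of [I | A^{-1}] is the inverse:
[ -41/10  -27/10  -4/5 ]
[    4/5     3/5   2/5 ]
[   -7/5    -4/5  -1/5 ]

inverse = [-41/10 -27/10 -4/5; 4/5 3/5 2/5; -7/5 -4/5 -1/5]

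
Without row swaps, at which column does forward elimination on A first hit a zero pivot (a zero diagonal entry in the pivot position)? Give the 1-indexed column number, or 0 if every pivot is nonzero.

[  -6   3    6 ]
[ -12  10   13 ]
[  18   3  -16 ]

Naive forward elimination:
R2 <- R2 - (2)*R1:  [ 0  4  1 ]
R3 <- R3 - (-3)*R1:  [  0  12   2 ]
R3 <- R3 - (3)*R2:  [  0   0  -1 ]
All pivots nonzero; naive elimination completes without hitting a zero pivot.

first zero-pivot column = 0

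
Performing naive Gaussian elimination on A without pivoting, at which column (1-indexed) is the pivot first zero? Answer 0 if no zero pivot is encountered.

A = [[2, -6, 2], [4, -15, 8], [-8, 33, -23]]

Naive forward elimination:
R2 <- R2 - (2)*R1:  [  0  -3   4 ]
R3 <- R3 - (-4)*R1:  [   0    9  -15 ]
R3 <- R3 - (-3)*R2:  [  0   0  -3 ]
All pivots nonzero; naive elimination completes without hitting a zero pivot.

first zero-pivot column = 0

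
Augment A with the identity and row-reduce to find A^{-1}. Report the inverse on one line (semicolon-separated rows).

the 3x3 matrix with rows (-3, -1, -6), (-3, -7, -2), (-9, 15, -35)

Gauss-Jordan on [A | I]:
R1 <- (1/-3)*R1:  [    1   1/3     2  |  -1/3     0     0 ]
R2 <- R2 - (-3)*R1:  [  0  -6   4  |  -1   1   0 ]
R3 <- R3 - (-9)*R1:  [   0   18  -17  |   -3    0    1 ]
R2 <- (1/-6)*R2:  [    0     1  -2/3  |   1/6  -1/6     0 ]
R1 <- R1 - (1/3)*R2:  [     1      0   20/9  |  -7/18   1/18      0 ]
R3 <- R3 - (18)*R2:  [  0   0  -5  |  -6   3   1 ]
R3 <- (1/-5)*R3:  [    0     0     1  |   6/5  -3/5  -1/5 ]
R1 <- R1 - (20/9)*R3:  [      1       0       0  |  -55/18   25/18     4/9 ]
R2 <- R2 - (-2/3)*R3:  [      0       1       0  |   29/30  -17/30   -2/15 ]
Right block of [I | A^{-1}] is the inverse:
[ -55/18   25/18    4/9 ]
[  29/30  -17/30  -2/15 ]
[    6/5    -3/5   -1/5 ]

inverse = [-55/18 25/18 4/9; 29/30 -17/30 -2/15; 6/5 -3/5 -1/5]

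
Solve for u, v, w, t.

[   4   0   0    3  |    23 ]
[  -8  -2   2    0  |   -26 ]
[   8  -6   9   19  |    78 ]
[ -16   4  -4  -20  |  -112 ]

(2, 4, -1, 5)

Forward elimination on [A|b]:
R2 <- R2 - (-2)*R1:  [  0  -2   2   6  20 ]
R3 <- R3 - (2)*R1:  [  0  -6   9  13  32 ]
R4 <- R4 - (-4)*R1:  [   0    4   -4   -8  -20 ]
R3 <- R3 - (3)*R2:  [   0    0    3   -5  -28 ]
R4 <- R4 - (-2)*R2:  [  0   0   0   4  20 ]
Row echelon form:
[ 4   0  0   3  |   23 ]
[ 0  -2  2   6  |   20 ]
[ 0   0  3  -5  |  -28 ]
[ 0   0  0   4  |   20 ]
Back-substitution:
t = (20) / 4 = 5
w = (-28 - (-5)*(5)) / 3 = -1
v = (20 - (2)*(-1) - (6)*(5)) / -2 = 4
u = (23 - (3)*(5)) / 4 = 2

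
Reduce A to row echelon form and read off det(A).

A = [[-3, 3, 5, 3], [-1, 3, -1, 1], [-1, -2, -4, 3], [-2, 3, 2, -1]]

det(A) = -174

Forward elimination:
R2 <- R2 - (1/3)*R1:  [    0     2  -8/3     0 ]
R3 <- R3 - (1/3)*R1:  [     0     -3  -17/3      2 ]
R4 <- R4 - (2/3)*R1:  [    0     1  -4/3    -3 ]
R3 <- R3 - (-3/2)*R2:  [     0      0  -29/3      2 ]
R4 <- R4 - (1/2)*R2:  [  0   0   0  -3 ]
Upper-triangular form:
[ -3  3      5   3 ]
[  0  2   -8/3   0 ]
[  0  0  -29/3   2 ]
[  0  0      0  -3 ]
det(A) = (-1)^0 * (-3) * (2) * (-29/3) * (-3) = -174  (0 row swaps -> sign +1)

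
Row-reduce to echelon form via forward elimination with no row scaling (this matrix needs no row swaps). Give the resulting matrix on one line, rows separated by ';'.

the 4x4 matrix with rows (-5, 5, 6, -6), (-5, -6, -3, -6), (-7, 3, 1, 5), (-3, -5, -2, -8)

REF = [-5 5 6 -6; 0 -11 -9 0; 0 0 -227/55 67/5; 0 0 0 -302/227]

Forward elimination:
R2 <- R2 - (1)*R1:  [   0  -11   -9    0 ]
R3 <- R3 - (7/5)*R1:  [     0     -4  -37/5   67/5 ]
R4 <- R4 - (3/5)*R1:  [     0     -8  -28/5  -22/5 ]
R3 <- R3 - (4/11)*R2:  [       0        0  -227/55     67/5 ]
R4 <- R4 - (8/11)*R2:  [     0      0  52/55  -22/5 ]
R4 <- R4 - (-52/227)*R3:  [        0         0         0  -302/227 ]
Row echelon form:
[ -5    5        6        -6 ]
[  0  -11       -9         0 ]
[  0    0  -227/55      67/5 ]
[  0    0        0  -302/227 ]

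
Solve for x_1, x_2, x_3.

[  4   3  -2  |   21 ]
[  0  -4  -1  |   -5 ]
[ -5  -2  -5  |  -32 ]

(5, 1, 1)

Forward elimination on [A|b]:
R3 <- R3 - (-5/4)*R1:  [     0    7/4  -15/2  -23/4 ]
R3 <- R3 - (-7/16)*R2:  [       0        0  -127/16  -127/16 ]
Row echelon form:
[ 4   3       -2  |       21 ]
[ 0  -4       -1  |       -5 ]
[ 0   0  -127/16  |  -127/16 ]
Back-substitution:
x_3 = (-127/16) / (-127/16) = 1
x_2 = (-5 - (-1)*(1)) / -4 = 1
x_1 = (21 - (3)*(1) - (-2)*(1)) / 4 = 5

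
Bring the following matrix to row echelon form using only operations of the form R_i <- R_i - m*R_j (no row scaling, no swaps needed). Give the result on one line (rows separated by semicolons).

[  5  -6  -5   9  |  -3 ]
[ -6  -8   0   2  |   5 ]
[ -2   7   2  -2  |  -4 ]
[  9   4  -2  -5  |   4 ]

REF = [5 -6 -5 9 -3; 0 -76/5 -6 64/5 7/5; 0 0 -69/38 104/19 -363/76; 0 0 0 -362/69 355/46]

Forward elimination:
R2 <- R2 - (-6/5)*R1:  [     0  -76/5     -6   64/5    7/5 ]
R3 <- R3 - (-2/5)*R1:  [     0   23/5      0    8/5  -26/5 ]
R4 <- R4 - (9/5)*R1:  [      0    74/5       7  -106/5    47/5 ]
R3 <- R3 - (-23/76)*R2:  [       0        0   -69/38   104/19  -363/76 ]
R4 <- R4 - (-37/38)*R2:  [       0        0    22/19  -166/19   409/38 ]
R4 <- R4 - (-44/69)*R3:  [       0        0        0  -362/69   355/46 ]
Row echelon form:
[ 5     -6      -5        9  |       -3 ]
[ 0  -76/5      -6     64/5  |      7/5 ]
[ 0      0  -69/38   104/19  |  -363/76 ]
[ 0      0       0  -362/69  |   355/46 ]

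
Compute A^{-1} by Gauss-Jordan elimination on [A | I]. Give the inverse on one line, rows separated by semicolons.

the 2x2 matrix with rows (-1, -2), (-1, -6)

Gauss-Jordan on [A | I]:
R1 <- (1/-1)*R1:  [  1   2  |  -1   0 ]
R2 <- R2 - (-1)*R1:  [  0  -4  |  -1   1 ]
R2 <- (1/-4)*R2:  [    0     1  |   1/4  -1/4 ]
R1 <- R1 - (2)*R2:  [    1     0  |  -3/2   1/2 ]
Right block of [I | A^{-1}] is the inverse:
[ -3/2   1/2 ]
[  1/4  -1/4 ]

inverse = [-3/2 1/2; 1/4 -1/4]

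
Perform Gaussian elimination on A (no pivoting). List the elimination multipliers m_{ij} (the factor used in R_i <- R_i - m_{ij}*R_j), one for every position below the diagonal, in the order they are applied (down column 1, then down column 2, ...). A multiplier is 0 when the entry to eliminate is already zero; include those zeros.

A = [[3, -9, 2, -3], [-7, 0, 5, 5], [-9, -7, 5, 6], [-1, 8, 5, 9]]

multipliers: -7/3, -3, -1/3, 34/21, -5/21, -502/293

Forward elimination:
R2 <- R2 - (-7/3)*R1:  [    0   -21  29/3    -2 ]
R3 <- R3 - (-3)*R1:  [   0  -34   11   -3 ]
R4 <- R4 - (-1/3)*R1:  [    0     5  17/3     8 ]
R3 <- R3 - (34/21)*R2:  [       0        0  -293/63     5/21 ]
R4 <- R4 - (-5/21)*R2:  [      0       0  502/63  158/21 ]
R4 <- R4 - (-502/293)*R3:  [        0         0         0  2324/293 ]
Multipliers (in order of application): m_{21} = -7/3, m_{31} = -3, m_{41} = -1/3, m_{32} = 34/21, m_{42} = -5/21, m_{43} = -502/293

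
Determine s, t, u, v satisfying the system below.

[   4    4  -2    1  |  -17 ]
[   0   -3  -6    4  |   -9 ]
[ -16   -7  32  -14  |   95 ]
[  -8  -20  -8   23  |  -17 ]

Forward elimination on [A|b]:
R3 <- R3 - (-4)*R1:  [   0    9   24  -10   27 ]
R4 <- R4 - (-2)*R1:  [   0  -12  -12   25  -51 ]
R3 <- R3 - (-3)*R2:  [ 0  0  6  2  0 ]
R4 <- R4 - (4)*R2:  [   0    0   12    9  -15 ]
R4 <- R4 - (2)*R3:  [   0    0    0    5  -15 ]
Row echelon form:
[ 4   4  -2  1  |  -17 ]
[ 0  -3  -6  4  |   -9 ]
[ 0   0   6  2  |    0 ]
[ 0   0   0  5  |  -15 ]
Back-substitution:
v = (-15) / 5 = -3
u = (0 - (2)*(-3)) / 6 = 1
t = (-9 - (-6)*(1) - (4)*(-3)) / -3 = -3
s = (-17 - (4)*(-3) - (-2)*(1) - (1)*(-3)) / 4 = 0

(0, -3, 1, -3)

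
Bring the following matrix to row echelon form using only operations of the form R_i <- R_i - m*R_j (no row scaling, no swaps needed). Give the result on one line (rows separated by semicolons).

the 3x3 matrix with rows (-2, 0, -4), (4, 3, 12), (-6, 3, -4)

REF = [-2 0 -4; 0 3 4; 0 0 4]

Forward elimination:
R2 <- R2 - (-2)*R1:  [ 0  3  4 ]
R3 <- R3 - (3)*R1:  [ 0  3  8 ]
R3 <- R3 - (1)*R2:  [ 0  0  4 ]
Row echelon form:
[ -2  0  -4 ]
[  0  3   4 ]
[  0  0   4 ]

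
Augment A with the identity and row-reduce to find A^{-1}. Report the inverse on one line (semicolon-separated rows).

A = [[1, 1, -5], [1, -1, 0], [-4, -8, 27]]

Gauss-Jordan on [A | I]:
R2 <- R2 - (1)*R1:  [  0  -2   5  |  -1   1   0 ]
R3 <- R3 - (-4)*R1:  [  0  -4   7  |   4   0   1 ]
R2 <- (1/-2)*R2:  [    0     1  -5/2  |   1/2  -1/2     0 ]
R1 <- R1 - (1)*R2:  [    1     0  -5/2  |   1/2   1/2     0 ]
R3 <- R3 - (-4)*R2:  [  0   0  -3  |   6  -2   1 ]
R3 <- (1/-3)*R3:  [    0     0     1  |    -2   2/3  -1/3 ]
R1 <- R1 - (-5/2)*R3:  [    1     0     0  |  -9/2  13/6  -5/6 ]
R2 <- R2 - (-5/2)*R3:  [    0     1     0  |  -9/2   7/6  -5/6 ]
Right block of [I | A^{-1}] is the inverse:
[ -9/2  13/6  -5/6 ]
[ -9/2   7/6  -5/6 ]
[   -2   2/3  -1/3 ]

inverse = [-9/2 13/6 -5/6; -9/2 7/6 -5/6; -2 2/3 -1/3]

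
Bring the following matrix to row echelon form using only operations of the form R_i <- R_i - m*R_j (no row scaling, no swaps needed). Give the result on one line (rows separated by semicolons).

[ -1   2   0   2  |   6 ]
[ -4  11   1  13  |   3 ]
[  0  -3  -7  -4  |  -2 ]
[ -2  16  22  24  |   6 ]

Forward elimination:
R2 <- R2 - (4)*R1:  [   0    3    1    5  -21 ]
R4 <- R4 - (2)*R1:  [  0  12  22  20  -6 ]
R3 <- R3 - (-1)*R2:  [   0    0   -6    1  -23 ]
R4 <- R4 - (4)*R2:  [  0   0  18   0  78 ]
R4 <- R4 - (-3)*R3:  [ 0  0  0  3  9 ]
Row echelon form:
[ -1  2   0  2  |    6 ]
[  0  3   1  5  |  -21 ]
[  0  0  -6  1  |  -23 ]
[  0  0   0  3  |    9 ]

REF = [-1 2 0 2 6; 0 3 1 5 -21; 0 0 -6 1 -23; 0 0 0 3 9]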